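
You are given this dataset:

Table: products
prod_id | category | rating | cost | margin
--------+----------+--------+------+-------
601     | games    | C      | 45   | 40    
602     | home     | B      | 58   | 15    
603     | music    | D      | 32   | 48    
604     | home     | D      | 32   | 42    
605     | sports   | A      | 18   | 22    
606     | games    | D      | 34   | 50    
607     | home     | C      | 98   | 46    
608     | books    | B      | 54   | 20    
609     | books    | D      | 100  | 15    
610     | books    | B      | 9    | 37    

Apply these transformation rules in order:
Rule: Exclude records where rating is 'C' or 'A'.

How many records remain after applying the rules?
7

Step 1: Count records to exclude
  - 2 (C) + 1 (A) = 3 records
Step 2: Total records: 10
Step 3: Remaining = 10 - 3 = 7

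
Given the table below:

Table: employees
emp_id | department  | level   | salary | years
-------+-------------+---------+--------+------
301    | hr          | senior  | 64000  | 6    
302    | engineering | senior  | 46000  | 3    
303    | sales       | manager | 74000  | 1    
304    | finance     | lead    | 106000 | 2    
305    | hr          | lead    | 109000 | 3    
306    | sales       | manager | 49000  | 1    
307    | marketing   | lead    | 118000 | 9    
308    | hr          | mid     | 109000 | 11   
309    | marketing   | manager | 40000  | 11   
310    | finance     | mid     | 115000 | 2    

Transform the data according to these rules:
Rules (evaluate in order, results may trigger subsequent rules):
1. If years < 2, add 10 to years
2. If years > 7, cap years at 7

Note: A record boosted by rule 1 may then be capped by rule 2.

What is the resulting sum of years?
51

Step 1: Apply rule 1 to records with years < 2
  - 2 records get bonus of 10
  - Of these, 2 records then exceed 7 and get capped
Step 2: Apply rule 2 to records with years > 7
  - 3 records (original) are capped
Step 3: Calculate final sum = 51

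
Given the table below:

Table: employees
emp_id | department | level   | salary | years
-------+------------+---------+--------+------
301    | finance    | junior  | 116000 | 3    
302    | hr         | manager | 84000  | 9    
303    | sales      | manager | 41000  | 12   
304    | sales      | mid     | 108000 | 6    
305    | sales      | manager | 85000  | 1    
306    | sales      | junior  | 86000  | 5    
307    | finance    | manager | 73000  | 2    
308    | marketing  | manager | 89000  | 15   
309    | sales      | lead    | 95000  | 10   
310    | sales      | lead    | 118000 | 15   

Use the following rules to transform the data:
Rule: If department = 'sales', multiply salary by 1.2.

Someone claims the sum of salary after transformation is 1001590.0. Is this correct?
No, the correct result is 1001600.0.

Step 1: Calculate the correct sum after transformation
Step 2: Apply multiplier 1.2 to records where department = 'sales'
Step 3: Correct result = 1001600.0
Step 4: Claimed result = 1001590.0
Step 5: 1001600.0 ≠ 1001590.0
Conclusion: The claimed result is incorrect. The correct answer is 1001600.0.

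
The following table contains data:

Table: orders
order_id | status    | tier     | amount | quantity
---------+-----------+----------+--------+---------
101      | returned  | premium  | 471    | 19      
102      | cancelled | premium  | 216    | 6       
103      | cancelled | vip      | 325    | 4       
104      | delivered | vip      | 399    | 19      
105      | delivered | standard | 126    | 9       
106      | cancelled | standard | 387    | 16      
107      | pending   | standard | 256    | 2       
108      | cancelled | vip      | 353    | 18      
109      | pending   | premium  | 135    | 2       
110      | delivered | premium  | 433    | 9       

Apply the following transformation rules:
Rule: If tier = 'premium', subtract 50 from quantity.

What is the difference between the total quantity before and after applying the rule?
200

Step 1: Original sum of quantity = 104
Step 2: 4 records have tier = 'premium'
Step 3: Each affected record changes by -50
Step 4: Total change = 4 × -50 = -200
Step 5: New sum = 104 + -200 = -96
Step 6: Difference = |-96 - 104| = 200
        (Sum decreased by 200)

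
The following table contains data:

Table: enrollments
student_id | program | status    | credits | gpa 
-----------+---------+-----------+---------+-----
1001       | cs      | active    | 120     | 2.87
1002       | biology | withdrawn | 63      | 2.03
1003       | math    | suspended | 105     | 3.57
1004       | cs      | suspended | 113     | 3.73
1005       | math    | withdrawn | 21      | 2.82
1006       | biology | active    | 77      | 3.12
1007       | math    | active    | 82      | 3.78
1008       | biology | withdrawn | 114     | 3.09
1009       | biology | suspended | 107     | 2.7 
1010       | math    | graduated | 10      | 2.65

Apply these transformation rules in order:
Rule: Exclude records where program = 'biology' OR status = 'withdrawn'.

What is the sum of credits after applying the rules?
430

Step 1: Find records where program = 'biology' OR status = 'withdrawn'
Step 2: 5 records match, summing to 382
Step 3: Original sum: 812
Step 4: Remaining sum = 812 - 382 = 430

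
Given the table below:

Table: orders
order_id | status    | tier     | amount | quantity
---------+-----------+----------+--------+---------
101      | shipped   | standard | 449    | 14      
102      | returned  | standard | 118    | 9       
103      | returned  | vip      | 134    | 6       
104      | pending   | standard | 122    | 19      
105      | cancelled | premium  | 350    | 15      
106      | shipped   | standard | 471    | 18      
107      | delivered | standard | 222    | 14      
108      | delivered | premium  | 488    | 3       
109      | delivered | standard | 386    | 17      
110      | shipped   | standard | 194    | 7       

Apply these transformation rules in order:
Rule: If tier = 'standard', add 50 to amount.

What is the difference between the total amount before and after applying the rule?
350

Step 1: Original sum of amount = 2934
Step 2: 7 records have tier = 'standard'
Step 3: Each affected record changes by 50
Step 4: Total change = 7 × 50 = 350
Step 5: New sum = 2934 + 350 = 3284
Step 6: Difference = |3284 - 2934| = 350
        (Sum increased by 350)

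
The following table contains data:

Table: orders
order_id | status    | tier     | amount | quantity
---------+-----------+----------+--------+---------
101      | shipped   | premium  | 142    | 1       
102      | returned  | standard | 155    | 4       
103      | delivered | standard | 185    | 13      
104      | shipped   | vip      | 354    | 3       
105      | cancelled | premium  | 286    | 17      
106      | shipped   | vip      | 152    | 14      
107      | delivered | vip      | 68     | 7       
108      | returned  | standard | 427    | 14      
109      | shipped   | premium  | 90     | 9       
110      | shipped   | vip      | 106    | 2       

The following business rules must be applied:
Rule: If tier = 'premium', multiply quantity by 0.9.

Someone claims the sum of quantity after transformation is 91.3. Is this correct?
No, the correct result is 81.3.

Step 1: Calculate the correct sum after transformation
Step 2: Apply multiplier 0.9 to records where tier = 'premium'
Step 3: Correct result = 81.3
Step 4: Claimed result = 91.3
Step 5: 81.3 ≠ 91.3
Conclusion: The claimed result is incorrect. The correct answer is 81.3.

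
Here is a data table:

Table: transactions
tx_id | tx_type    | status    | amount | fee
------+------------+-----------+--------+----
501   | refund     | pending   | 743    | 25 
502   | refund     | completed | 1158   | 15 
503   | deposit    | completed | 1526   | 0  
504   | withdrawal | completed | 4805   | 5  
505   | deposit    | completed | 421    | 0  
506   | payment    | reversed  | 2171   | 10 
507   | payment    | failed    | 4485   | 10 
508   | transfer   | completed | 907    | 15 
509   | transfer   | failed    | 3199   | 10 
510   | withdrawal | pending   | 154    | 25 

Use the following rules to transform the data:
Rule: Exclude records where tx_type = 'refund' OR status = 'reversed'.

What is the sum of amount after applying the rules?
15497

Step 1: Find records where tx_type = 'refund' OR status = 'reversed'
Step 2: 3 records match, summing to 4072
Step 3: Original sum: 19569
Step 4: Remaining sum = 19569 - 4072 = 15497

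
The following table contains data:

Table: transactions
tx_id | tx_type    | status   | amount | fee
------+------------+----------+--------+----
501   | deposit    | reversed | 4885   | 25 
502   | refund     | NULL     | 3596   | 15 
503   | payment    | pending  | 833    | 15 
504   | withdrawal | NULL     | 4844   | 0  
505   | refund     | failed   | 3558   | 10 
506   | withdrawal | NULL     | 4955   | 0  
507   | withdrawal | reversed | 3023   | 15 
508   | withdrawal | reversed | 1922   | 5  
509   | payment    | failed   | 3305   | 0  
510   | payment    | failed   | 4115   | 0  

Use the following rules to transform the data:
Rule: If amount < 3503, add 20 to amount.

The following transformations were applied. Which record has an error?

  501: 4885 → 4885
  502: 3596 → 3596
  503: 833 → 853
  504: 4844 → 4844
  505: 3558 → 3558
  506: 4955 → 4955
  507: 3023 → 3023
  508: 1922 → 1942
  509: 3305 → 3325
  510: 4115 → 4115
Record 507 has an error. The correct transformed value should be 3043, not 3023.

Step 1: Check each record against the rule
Step 2: Record 507 has amount = 3023
Step 3: Since 3023 < 3503, the bonus should have been applied
Step 4: Correct value = 3043, but claimed value = 3023
Conclusion: Record 507 has the error.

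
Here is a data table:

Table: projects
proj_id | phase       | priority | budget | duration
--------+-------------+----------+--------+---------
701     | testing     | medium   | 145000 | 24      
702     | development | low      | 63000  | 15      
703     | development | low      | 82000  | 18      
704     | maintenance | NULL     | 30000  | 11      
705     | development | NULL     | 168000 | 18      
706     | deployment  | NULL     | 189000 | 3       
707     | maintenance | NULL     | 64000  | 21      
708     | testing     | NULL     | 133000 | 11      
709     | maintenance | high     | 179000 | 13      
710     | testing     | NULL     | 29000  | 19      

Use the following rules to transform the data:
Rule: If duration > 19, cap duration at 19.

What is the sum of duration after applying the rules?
146

Step 1: 2 records have duration > 19
Step 2: These records originally summed to 45
Step 3: After capping: 2 × 19 = 38
Step 4: Unaffected records sum: 108
Step 5: Final sum = 38 + 108 = 146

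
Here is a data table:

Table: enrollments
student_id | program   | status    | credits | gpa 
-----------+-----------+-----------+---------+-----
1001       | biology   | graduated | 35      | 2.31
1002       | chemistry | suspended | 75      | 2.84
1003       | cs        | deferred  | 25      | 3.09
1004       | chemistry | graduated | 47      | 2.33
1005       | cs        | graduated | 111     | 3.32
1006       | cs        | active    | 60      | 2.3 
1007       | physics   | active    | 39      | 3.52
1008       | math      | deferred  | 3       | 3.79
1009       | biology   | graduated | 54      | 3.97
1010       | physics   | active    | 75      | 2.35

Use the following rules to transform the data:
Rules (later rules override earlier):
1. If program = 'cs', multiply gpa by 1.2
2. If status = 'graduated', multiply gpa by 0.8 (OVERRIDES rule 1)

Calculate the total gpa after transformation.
28.51

Step 1: Rule 2 takes priority for records with status = 'graduated'
  - 4 records: 11.93 × 0.8 = 9.54
Step 2: Rule 1 applies to remaining records with program = 'cs'
  - 2 records: 5.39 × 1.2 = 6.47
Step 3: Other records unchanged: 12.5
Step 4: Final sum = 9.54 + 6.47 + 12.5 = 28.51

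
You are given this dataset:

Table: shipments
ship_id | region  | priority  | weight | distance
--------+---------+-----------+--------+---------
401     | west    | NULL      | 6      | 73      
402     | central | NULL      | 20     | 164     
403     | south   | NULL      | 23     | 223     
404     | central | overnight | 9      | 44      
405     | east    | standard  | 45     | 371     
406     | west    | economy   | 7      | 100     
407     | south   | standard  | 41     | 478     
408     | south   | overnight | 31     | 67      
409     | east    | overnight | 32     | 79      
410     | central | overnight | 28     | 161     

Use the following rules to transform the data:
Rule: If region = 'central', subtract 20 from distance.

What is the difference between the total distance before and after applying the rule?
60

Step 1: Original sum of distance = 1760
Step 2: 3 records have region = 'central'
Step 3: Each affected record changes by -20
Step 4: Total change = 3 × -20 = -60
Step 5: New sum = 1760 + -60 = 1700
Step 6: Difference = |1700 - 1760| = 60
        (Sum decreased by 60)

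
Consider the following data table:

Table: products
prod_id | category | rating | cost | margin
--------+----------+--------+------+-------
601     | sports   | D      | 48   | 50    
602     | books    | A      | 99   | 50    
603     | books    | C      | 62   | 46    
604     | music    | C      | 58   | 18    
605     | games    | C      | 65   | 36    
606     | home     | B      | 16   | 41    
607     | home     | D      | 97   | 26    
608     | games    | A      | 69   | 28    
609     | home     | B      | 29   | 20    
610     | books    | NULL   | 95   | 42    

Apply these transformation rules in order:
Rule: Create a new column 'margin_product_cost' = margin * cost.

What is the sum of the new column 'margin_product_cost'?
23266

Step 1: For each record, compute margin * cost
Example calculations:
  50 * 48 = 2400
  50 * 99 = 4950
  46 * 62 = 2852
  ...
Step 2: Sum all derived values
Step 3: Total = 23266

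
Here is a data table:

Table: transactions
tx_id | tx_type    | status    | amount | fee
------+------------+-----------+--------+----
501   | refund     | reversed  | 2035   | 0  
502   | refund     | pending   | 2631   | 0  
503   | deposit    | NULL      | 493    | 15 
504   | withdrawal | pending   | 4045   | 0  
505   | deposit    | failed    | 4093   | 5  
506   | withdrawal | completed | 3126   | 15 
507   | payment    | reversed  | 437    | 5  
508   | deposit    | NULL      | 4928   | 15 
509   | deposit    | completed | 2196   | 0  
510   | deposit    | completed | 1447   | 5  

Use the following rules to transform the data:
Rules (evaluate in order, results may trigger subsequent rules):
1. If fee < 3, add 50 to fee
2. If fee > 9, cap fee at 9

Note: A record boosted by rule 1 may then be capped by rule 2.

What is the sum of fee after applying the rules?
78

Step 1: Apply rule 1 to records with fee < 3
  - 4 records get bonus of 50
  - Of these, 4 records then exceed 9 and get capped
Step 2: Apply rule 2 to records with fee > 9
  - 3 records (original) are capped
Step 3: Calculate final sum = 78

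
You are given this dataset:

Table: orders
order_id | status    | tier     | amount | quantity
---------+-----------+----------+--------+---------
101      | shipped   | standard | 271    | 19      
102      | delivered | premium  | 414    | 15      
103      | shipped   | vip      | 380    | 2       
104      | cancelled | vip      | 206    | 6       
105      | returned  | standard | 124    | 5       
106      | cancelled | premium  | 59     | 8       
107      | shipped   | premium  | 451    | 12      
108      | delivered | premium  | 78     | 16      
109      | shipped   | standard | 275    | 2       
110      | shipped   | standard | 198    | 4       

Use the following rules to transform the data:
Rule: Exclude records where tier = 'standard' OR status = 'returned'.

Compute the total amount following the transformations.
1588

Step 1: Find records where tier = 'standard' OR status = 'returned'
Step 2: 4 records match, summing to 868
Step 3: Original sum: 2456
Step 4: Remaining sum = 2456 - 868 = 1588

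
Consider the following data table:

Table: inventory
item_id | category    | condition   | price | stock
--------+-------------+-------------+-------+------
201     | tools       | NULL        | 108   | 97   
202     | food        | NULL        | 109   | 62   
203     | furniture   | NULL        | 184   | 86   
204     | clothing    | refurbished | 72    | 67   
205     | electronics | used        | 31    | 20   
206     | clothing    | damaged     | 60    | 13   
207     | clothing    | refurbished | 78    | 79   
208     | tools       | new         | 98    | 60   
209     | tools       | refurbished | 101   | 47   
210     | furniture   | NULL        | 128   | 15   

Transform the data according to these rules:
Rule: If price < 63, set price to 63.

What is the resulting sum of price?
1004

Step 1: 2 records have price < 63
Step 2: These records originally summed to 91
Step 3: After setting to minimum: 2 × 63 = 126
Step 4: Unaffected records sum: 878
Step 5: Final sum = 126 + 878 = 1004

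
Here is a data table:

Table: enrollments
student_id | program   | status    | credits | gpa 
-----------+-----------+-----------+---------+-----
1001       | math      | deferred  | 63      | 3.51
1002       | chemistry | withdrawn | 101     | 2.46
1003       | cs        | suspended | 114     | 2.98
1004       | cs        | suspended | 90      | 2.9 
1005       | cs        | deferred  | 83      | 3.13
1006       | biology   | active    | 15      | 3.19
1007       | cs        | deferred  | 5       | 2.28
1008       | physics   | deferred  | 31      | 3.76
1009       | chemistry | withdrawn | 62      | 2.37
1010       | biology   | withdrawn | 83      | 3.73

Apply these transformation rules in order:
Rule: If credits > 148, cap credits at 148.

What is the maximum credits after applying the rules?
114

Step 1: Original maximum credits = 114
Step 2: Check cap of 148 against maximum
Step 3: No records exceed the cap (max 114 <= cap 148), so no capping applies
Step 4: Maximum after transformation = 114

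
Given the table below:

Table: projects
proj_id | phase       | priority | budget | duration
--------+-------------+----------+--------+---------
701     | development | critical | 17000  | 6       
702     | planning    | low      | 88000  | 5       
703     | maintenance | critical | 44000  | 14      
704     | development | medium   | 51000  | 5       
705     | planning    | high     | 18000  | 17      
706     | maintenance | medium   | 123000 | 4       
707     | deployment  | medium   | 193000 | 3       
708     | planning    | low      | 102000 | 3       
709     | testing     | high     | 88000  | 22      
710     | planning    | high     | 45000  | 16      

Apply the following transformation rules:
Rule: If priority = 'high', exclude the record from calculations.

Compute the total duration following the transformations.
40

Step 1: Identify records where priority = 'high'
Step 2: The excluded records sum to 55
Step 3: Original total duration = 95
Step 4: Remaining total = 95 - 55 = 40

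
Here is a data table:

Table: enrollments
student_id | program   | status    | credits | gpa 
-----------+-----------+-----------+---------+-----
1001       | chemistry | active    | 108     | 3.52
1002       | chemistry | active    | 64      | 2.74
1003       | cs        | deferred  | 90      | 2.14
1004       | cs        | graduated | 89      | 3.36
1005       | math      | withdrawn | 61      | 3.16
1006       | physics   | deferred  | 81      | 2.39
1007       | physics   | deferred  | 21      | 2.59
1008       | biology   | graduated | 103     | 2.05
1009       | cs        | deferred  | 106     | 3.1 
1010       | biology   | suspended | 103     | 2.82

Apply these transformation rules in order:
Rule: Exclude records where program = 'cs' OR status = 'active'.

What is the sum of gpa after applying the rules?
13.01

Step 1: Find records where program = 'cs' OR status = 'active'
Step 2: 5 records match, summing to 14.86
Step 3: Original sum: 27.87
Step 4: Remaining sum = 27.87 - 14.86 = 13.01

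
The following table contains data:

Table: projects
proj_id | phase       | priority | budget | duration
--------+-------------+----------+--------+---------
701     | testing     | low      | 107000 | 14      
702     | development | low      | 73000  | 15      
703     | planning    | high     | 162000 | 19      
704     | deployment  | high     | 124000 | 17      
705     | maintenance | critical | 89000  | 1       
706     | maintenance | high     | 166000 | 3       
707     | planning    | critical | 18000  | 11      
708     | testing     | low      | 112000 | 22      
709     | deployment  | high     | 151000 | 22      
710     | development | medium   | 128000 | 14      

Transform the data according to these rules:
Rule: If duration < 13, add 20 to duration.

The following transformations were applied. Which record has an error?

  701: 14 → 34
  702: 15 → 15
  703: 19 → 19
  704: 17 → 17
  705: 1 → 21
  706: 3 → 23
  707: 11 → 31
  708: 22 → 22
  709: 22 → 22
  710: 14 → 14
Record 701 has an error. The correct transformed value should be 14, not 34.

Step 1: Check each record against the rule
Step 2: Record 701 has duration = 14
Step 3: Since 14 >= 13, the bonus should not have been applied
Step 4: Correct value = 14, but claimed value = 34
Conclusion: Record 701 has the error.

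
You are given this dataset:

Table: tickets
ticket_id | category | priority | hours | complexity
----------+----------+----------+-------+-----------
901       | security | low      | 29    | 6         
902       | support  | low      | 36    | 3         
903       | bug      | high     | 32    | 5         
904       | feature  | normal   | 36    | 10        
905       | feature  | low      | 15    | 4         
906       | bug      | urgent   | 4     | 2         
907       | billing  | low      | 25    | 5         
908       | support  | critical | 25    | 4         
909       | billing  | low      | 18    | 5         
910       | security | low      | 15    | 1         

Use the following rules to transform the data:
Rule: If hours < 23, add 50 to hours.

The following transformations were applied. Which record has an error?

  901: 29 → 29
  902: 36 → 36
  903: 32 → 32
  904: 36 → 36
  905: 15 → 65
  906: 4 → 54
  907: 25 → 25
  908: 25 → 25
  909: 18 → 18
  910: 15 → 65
Record 909 has an error. The correct transformed value should be 68, not 18.

Step 1: Check each record against the rule
Step 2: Record 909 has hours = 18
Step 3: Since 18 < 23, the bonus should have been applied
Step 4: Correct value = 68, but claimed value = 18
Conclusion: Record 909 has the error.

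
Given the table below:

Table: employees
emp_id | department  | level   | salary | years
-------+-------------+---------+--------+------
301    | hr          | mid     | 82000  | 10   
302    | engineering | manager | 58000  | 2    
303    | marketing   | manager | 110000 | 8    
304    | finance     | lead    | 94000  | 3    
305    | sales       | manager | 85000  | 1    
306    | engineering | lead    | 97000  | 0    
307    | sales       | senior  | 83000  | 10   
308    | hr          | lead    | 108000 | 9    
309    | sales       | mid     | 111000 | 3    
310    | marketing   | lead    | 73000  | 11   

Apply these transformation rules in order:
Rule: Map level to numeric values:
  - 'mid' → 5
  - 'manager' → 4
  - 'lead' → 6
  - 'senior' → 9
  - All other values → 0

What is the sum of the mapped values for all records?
55

Step 1: Apply mapping to each record
Step 2: Count by status:
  'mid': 2 records × 5 = 10
  'manager': 3 records × 4 = 12
  'lead': 4 records × 6 = 24
  'senior': 1 records × 9 = 9
Step 3: Sum all mapped values = 55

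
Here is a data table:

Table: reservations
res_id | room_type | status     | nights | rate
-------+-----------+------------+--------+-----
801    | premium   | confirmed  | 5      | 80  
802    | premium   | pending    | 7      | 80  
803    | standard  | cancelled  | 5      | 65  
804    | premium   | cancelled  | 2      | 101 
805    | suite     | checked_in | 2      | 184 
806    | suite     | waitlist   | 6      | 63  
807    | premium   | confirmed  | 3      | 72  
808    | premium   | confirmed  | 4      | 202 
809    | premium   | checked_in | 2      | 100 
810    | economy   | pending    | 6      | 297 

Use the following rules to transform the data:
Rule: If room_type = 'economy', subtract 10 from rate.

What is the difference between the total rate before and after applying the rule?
10

Step 1: Original sum of rate = 1244
Step 2: 1 records have room_type = 'economy'
Step 3: Each affected record changes by -10
Step 4: Total change = 1 × -10 = -10
Step 5: New sum = 1244 + -10 = 1234
Step 6: Difference = |1234 - 1244| = 10
        (Sum decreased by 10)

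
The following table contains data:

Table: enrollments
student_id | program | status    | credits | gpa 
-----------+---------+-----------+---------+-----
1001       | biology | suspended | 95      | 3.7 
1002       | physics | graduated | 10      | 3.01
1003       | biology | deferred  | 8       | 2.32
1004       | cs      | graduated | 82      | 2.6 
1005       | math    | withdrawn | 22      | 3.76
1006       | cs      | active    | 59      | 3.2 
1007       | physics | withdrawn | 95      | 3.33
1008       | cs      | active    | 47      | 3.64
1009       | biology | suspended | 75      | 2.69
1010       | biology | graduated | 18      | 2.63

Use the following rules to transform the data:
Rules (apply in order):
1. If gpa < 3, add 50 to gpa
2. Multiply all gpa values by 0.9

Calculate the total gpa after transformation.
207.79

Step 1: Apply Rule 1 - Add 50 to records with gpa < 3
  - 4 records affected: 10.24 + (4 × 50) = 210.24
  - Unaffected records: 20.64
  - Sum after Rule 1: 230.88
Step 2: Apply Rule 2 - Multiply all by 0.9
  - 230.88 × 0.9 = 207.79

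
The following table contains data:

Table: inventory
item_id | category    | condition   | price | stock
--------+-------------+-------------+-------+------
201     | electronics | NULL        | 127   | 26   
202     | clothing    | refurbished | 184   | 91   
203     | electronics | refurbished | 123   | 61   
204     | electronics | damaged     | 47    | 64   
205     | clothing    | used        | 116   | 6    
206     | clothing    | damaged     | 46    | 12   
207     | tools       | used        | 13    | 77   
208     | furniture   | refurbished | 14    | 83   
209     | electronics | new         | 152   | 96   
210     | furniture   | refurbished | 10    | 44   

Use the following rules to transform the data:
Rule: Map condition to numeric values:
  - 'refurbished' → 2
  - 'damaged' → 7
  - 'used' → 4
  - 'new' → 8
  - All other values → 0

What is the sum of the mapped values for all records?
38

Step 1: Apply mapping to each record
Step 2: Count by status:
  'refurbished': 4 records × 2 = 8
  'damaged': 2 records × 7 = 14
  'used': 2 records × 4 = 8
  'new': 1 records × 8 = 8
Step 3: Sum all mapped values = 38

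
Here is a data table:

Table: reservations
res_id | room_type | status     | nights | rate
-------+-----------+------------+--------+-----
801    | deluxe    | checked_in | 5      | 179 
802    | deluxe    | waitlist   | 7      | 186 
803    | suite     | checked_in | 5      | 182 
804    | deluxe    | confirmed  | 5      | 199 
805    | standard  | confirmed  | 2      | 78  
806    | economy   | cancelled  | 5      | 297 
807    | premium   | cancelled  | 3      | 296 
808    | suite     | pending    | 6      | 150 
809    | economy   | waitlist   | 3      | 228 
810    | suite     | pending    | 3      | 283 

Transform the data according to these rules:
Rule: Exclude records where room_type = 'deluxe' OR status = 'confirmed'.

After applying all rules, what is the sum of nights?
25

Step 1: Find records where room_type = 'deluxe' OR status = 'confirmed'
Step 2: 4 records match, summing to 19
Step 3: Original sum: 44
Step 4: Remaining sum = 44 - 19 = 25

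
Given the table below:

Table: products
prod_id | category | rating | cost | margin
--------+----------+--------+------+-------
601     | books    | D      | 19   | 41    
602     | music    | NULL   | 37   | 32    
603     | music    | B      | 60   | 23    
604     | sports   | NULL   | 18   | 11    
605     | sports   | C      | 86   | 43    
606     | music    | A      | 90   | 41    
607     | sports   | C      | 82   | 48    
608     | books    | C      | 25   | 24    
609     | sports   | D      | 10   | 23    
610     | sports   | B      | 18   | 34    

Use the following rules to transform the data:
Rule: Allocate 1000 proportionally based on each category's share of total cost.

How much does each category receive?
books: 98.88, music: 420.22, sports: 480.9

Step 1: Calculate total cost = 445
Step 2: Calculate each category's proportion:
  books: 44/445 = 9.89% → 98.88
  music: 187/445 = 42.02% → 420.22
  sports: 214/445 = 48.09% → 480.9
Step 3: Verify: sum of allocations ≈ 1000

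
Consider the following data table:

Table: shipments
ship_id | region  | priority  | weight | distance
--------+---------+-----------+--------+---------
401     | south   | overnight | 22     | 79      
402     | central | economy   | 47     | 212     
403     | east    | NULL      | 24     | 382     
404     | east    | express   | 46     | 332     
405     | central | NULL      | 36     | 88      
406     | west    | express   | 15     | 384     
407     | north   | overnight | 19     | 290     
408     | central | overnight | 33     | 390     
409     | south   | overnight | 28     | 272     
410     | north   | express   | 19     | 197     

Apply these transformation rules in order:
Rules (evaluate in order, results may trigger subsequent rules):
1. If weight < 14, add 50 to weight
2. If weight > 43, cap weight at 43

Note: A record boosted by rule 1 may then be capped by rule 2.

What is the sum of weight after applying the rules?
282

Step 1: Apply rule 1 to records with weight < 14
  - 0 records get bonus of 50
  - Of these, 0 records then exceed 43 and get capped
Step 2: Apply rule 2 to records with weight > 43
  - 2 records (original) are capped
Step 3: Calculate final sum = 282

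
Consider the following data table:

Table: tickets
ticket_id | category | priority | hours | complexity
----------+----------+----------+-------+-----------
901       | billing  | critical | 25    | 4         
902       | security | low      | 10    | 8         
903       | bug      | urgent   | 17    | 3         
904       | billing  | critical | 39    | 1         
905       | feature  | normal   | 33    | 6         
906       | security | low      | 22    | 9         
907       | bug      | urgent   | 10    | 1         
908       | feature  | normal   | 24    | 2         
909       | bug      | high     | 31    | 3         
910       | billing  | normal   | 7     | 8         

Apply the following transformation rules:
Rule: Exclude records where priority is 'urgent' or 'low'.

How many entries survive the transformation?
6

Step 1: Count records to exclude
  - 2 (urgent) + 2 (low) = 4 records
Step 2: Total records: 10
Step 3: Remaining = 10 - 4 = 6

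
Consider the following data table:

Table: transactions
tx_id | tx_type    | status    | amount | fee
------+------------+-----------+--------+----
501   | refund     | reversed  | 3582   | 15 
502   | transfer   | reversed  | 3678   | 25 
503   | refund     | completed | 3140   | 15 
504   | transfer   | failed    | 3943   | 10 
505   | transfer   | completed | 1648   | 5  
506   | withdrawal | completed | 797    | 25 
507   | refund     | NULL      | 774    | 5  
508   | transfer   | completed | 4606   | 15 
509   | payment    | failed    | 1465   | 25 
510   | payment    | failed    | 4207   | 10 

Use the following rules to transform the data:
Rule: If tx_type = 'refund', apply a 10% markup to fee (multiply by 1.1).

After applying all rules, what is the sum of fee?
153.5

Step 1: Records with tx_type = 'refund' have total fee = 35
Step 2: Apply multiplier: 35 × 1.1 = 38.5
Step 3: Other records total: 115
Step 4: Final sum = 38.5 + 115 = 153.5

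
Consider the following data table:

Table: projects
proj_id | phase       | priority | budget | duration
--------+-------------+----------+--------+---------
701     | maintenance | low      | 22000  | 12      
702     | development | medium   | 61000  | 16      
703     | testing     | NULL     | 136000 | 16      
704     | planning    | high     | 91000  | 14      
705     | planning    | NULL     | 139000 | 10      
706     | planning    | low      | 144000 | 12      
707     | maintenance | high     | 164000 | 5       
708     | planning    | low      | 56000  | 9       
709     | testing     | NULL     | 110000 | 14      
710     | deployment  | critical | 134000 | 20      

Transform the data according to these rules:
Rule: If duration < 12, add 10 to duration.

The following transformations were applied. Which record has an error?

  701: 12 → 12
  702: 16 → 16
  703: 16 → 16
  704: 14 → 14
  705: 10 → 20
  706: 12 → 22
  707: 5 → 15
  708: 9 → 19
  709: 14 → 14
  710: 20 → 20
Record 706 has an error. The correct transformed value should be 12, not 22.

Step 1: Check each record against the rule
Step 2: Record 706 has duration = 12
Step 3: Since 12 >= 12, the bonus should not have been applied
Step 4: Correct value = 12, but claimed value = 22
Conclusion: Record 706 has the error.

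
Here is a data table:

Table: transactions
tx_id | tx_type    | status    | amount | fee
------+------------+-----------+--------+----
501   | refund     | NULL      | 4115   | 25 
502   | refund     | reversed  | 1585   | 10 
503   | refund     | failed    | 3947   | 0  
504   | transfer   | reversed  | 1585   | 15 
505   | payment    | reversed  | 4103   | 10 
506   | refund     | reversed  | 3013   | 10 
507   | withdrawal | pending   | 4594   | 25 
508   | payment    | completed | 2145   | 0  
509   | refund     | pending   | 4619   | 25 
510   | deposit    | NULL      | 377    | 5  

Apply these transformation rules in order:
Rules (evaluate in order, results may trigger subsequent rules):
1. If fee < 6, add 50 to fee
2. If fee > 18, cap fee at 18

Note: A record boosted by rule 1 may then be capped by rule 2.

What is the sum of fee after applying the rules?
153

Step 1: Apply rule 1 to records with fee < 6
  - 3 records get bonus of 50
  - Of these, 3 records then exceed 18 and get capped
Step 2: Apply rule 2 to records with fee > 18
  - 3 records (original) are capped
Step 3: Calculate final sum = 153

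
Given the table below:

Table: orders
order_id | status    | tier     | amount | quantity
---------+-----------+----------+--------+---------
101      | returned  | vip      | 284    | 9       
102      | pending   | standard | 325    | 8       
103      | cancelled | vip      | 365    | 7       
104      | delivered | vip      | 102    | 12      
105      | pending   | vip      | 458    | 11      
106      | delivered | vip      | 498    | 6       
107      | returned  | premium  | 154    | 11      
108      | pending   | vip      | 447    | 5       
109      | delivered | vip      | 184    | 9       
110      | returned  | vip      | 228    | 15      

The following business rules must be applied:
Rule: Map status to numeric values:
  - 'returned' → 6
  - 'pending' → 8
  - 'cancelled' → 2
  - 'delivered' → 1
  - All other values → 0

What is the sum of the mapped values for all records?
47

Step 1: Apply mapping to each record
Step 2: Count by status:
  'returned': 3 records × 6 = 18
  'pending': 3 records × 8 = 24
  'cancelled': 1 records × 2 = 2
  'delivered': 3 records × 1 = 3
Step 3: Sum all mapped values = 47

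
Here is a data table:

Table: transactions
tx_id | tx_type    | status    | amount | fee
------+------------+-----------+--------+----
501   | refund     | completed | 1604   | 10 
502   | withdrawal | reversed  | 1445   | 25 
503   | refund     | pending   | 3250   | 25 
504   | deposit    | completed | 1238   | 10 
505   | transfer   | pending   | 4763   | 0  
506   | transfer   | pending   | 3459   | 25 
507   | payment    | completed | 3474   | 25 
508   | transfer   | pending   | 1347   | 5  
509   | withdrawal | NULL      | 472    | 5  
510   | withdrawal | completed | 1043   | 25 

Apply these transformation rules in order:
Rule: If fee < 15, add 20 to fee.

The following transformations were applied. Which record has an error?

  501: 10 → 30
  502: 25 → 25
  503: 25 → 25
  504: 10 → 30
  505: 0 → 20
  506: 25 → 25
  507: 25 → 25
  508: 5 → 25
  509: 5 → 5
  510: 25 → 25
Record 509 has an error. The correct transformed value should be 25, not 5.

Step 1: Check each record against the rule
Step 2: Record 509 has fee = 5
Step 3: Since 5 < 15, the bonus should have been applied
Step 4: Correct value = 25, but claimed value = 5
Conclusion: Record 509 has the error.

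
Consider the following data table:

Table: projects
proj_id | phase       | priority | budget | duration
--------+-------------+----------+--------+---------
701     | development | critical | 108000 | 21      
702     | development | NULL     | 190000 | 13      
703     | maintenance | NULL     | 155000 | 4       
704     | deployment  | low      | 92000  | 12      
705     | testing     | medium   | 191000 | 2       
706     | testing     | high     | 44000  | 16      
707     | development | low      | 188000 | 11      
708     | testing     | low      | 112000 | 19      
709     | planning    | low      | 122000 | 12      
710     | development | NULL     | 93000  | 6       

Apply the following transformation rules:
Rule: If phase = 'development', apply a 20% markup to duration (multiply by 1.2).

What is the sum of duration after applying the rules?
126.2

Step 1: Records with phase = 'development' have total duration = 51
Step 2: Apply multiplier: 51 × 1.2 = 61.2
Step 3: Other records total: 65
Step 4: Final sum = 61.2 + 65 = 126.2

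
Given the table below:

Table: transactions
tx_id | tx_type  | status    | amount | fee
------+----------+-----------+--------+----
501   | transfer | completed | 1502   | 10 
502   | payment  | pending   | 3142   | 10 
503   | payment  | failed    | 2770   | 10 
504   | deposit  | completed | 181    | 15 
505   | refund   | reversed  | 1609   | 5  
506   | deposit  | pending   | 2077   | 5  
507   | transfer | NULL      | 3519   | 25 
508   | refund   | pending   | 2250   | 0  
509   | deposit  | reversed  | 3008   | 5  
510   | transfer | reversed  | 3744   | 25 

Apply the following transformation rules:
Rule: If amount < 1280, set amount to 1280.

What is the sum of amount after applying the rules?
24901

Step 1: 1 records have amount < 1280
Step 2: These records originally summed to 181
Step 3: After setting to minimum: 1 × 1280 = 1280
Step 4: Unaffected records sum: 23621
Step 5: Final sum = 1280 + 23621 = 24901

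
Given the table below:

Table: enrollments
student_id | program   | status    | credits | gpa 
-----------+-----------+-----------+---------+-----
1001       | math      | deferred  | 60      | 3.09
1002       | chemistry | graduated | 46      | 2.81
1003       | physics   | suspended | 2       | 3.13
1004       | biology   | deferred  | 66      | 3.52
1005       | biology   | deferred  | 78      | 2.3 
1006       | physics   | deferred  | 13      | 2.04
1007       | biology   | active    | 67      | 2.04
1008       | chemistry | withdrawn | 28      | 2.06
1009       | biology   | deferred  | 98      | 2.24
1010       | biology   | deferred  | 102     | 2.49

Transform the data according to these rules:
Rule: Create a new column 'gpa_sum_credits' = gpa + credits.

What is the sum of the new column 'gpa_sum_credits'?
585.72

Step 1: For each record, compute gpa + credits
Example calculations:
  3.09 + 60 = 63.09
  2.81 + 46 = 48.81
  3.13 + 2 = 5.13
  ...
Step 2: Sum all derived values
Step 3: Total = 585.72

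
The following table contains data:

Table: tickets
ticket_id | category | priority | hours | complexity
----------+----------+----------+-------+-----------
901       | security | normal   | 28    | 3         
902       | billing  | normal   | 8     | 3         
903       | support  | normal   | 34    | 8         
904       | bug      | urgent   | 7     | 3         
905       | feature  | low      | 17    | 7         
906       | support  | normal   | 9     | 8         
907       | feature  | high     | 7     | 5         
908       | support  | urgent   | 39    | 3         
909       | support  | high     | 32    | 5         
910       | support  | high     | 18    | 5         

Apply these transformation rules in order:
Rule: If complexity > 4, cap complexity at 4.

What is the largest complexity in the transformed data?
4

Step 1: Original maximum complexity = 8
Step 2: Apply cap at 4
Step 3: 6 records had complexity > 4 and were capped
Step 4: Maximum after transformation = 4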